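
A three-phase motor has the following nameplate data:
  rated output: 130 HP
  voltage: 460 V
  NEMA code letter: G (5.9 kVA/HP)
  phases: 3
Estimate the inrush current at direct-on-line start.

S_LR = 5.9 × 130 = 767 kVA
I_LR = S_LR/(√3·V_L) = 767000/(1.732×460) = 963 A

963 A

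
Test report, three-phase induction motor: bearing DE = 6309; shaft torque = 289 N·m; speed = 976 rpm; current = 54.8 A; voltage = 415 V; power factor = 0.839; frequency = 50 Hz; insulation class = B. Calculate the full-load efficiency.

ω = 2π × 976/60 = 102.2 rad/s; P_out = τω = 289 × 102.2 = 29536 W
P_in = √3·V_L·I_L·cosφ = 1.732 × 415 × 54.8 × 0.839 = 33047 W
η = P_out / P_in = 29536 / 33047 = 0.894 = 89.4%

89.4 %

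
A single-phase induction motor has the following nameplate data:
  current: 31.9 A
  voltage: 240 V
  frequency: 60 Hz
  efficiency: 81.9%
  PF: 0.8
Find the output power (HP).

P_in = V·I·cosφ = 240 × 31.9 × 0.8 = 6125 W
P_out = η·P_in = 0.819 × 6125 = 5016 W
= 5016/746 = 6.72 HP

6.72 HP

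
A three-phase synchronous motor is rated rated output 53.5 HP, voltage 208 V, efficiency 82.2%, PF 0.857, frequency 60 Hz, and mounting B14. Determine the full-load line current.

P_out = 53.5 × 746 = 39911 W
P_in = P_out / η = 39911 / 0.822 = 48554 W
I_L = P_in / (√3·V_L·cosφ) = 48554 / (1.732 × 208 × 0.857) = 157 A

157 A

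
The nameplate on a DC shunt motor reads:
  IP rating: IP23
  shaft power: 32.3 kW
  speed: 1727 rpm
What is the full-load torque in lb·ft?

ω = 2π × 1727/60 = 180.9 rad/s
τ = P/ω = 32300/180.9 = 178.6 N·m
In lb·ft: 178.6/1.356 = 132 lb·ft

132 lb·ft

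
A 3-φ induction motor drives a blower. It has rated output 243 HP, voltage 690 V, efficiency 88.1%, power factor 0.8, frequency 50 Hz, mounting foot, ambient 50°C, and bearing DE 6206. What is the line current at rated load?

P_out = 243 × 746 = 181278 W
P_in = P_out / η = 181278 / 0.881 = 205764 W
I_L = P_in / (√3·V_L·cosφ) = 205764 / (1.732 × 690 × 0.8) = 215 A

215 A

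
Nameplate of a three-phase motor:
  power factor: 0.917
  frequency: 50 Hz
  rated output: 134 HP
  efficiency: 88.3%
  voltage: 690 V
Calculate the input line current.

P_out = 134 × 746 = 99964 W
P_in = P_out / η = 99964 / 0.883 = 113210 W
I_L = P_in / (√3·V_L·cosφ) = 113210 / (1.732 × 690 × 0.917) = 103 A

103 A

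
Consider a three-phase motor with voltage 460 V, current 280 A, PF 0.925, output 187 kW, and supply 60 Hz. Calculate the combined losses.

P_in = √3·V·I·cosφ = 1.732×460×280×0.925 = 206350 W
P_out = 187000 W
Losses = P_in − P_out = 206350 − 187000 = 19350 W

19.4 kW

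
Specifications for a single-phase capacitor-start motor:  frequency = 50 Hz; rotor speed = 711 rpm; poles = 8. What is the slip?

5.20 %

n_s = 120f/p = 120×50/8 = 750 rpm
s = (n_s − n)/n_s = (750 − 711)/750 = 0.0520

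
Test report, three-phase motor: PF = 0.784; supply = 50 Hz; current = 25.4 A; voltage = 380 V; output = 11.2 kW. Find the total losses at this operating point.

P_in = √3·V·I·cosφ = 1.732×380×25.4×0.784 = 13106 W
P_out = 11200 W
Losses = P_in − P_out = 13106 − 11200 = 1906 W

1.91 kW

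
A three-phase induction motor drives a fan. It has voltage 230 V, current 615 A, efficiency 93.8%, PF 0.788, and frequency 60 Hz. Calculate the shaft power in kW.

P_in = √3·V·I·cosφ = 1.732 × 230 × 615 × 0.788 = 193053 W
P_out = η·P_in = 0.938 × 193053 = 181084 W

181 kW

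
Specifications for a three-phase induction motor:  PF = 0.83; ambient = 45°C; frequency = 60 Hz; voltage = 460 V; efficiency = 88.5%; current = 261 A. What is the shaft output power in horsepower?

205 HP

P_in = √3·V·I·cosφ = 1.732 × 460 × 261 × 0.83 = 172593 W
P_out = η·P_in = 0.885 × 172593 = 152745 W
= 152745/746 = 205 HP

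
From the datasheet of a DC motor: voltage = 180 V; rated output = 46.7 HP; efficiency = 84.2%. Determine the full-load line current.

P_out = 46.7 × 746 = 34838 W
P_in = P_out / η = 34838 / 0.842 = 41375 W
I = P_in / V = 41375 / 180 = 230 A

230 A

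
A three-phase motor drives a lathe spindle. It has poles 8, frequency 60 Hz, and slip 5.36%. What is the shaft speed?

852 rpm

n_s = 120f/p = 120×60/8 = 900 rpm
n = n_s(1 − s) = 900 × (1 − 0.0536) = 852 rpm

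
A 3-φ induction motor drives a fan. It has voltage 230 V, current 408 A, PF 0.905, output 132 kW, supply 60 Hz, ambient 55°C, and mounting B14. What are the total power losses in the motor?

P_in = √3·V·I·cosφ = 1.732×230×408×0.905 = 147090 W
P_out = 132000 W
Losses = P_in − P_out = 147090 − 132000 = 15090 W

15.1 kW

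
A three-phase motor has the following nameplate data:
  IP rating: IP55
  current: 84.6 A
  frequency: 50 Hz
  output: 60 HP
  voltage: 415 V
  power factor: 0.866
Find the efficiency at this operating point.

P_out = 60 × 746 = 44760 W
P_in = √3·V_L·I_L·cosφ = 1.732 × 415 × 84.6 × 0.866 = 52660 W
η = P_out / P_in = 44760 / 52660 = 0.850 = 85.0%

85.0 %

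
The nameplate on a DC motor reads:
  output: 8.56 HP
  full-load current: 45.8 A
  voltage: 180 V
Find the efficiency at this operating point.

P_out = 8.56 × 746 = 6386 W
P_in = V·I = 180 × 45.8 = 8244 W
η = P_out / P_in = 6386 / 8244 = 0.775 = 77.5%

77.5 %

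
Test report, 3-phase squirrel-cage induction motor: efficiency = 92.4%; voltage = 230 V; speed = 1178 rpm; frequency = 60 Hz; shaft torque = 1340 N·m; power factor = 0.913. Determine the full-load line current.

ω = 2π×1178/60 = 123.4 rad/s; P_out = τω = 1340 × 123.4 = 165356 W
P_in = P_out / η = 165356 / 0.924 = 178957 W
I_L = P_in / (√3·V_L·cosφ) = 178957 / (1.732 × 230 × 0.913) = 492 A

492 A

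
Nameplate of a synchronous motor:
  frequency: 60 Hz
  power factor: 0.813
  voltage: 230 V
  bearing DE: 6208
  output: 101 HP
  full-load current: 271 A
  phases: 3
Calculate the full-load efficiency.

P_out = 101 × 746 = 75346 W
P_in = √3·V_L·I_L·cosφ = 1.732 × 230 × 271 × 0.813 = 87768 W
η = P_out / P_in = 75346 / 87768 = 0.858 = 85.8%

85.8 %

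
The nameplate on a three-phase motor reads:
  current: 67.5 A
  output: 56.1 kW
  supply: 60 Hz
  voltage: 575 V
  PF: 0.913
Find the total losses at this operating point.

P_in = √3·V·I·cosφ = 1.732×575×67.5×0.913 = 61375 W
P_out = 56100 W
Losses = P_in − P_out = 61375 − 56100 = 5275 W

5.28 kW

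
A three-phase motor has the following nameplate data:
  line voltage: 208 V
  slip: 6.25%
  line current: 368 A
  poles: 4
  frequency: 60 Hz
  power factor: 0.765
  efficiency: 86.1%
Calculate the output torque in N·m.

P_in = √3·V·I·cosφ = 1.732 × 208 × 368 × 0.765 = 101419 W
P_out = η·P_in = 0.861 × 101419 = 87322 W
n_s = 120×60/4 = 1800 rpm; n = 1800×(1−0.0625) = 1688 rpm
ω = 2π×1688/60 = 176.8 rad/s
τ = P_out/ω = 87322/176.8 = 494 N·m

494 N·m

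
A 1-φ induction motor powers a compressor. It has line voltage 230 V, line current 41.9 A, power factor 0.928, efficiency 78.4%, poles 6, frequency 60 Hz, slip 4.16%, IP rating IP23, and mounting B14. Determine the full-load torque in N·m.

P_in = V·I·cosφ = 230 × 41.9 × 0.928 = 8943 W
P_out = η·P_in = 0.784 × 8943 = 7011 W
n_s = 120×60/6 = 1200 rpm; n = 1200×(1−0.0416) = 1150 rpm
ω = 2π×1150/60 = 120.4 rad/s
τ = P_out/ω = 7011/120.4 = 58.2 N·m

58.2 N·m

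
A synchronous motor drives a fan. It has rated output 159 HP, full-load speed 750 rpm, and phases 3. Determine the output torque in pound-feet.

P_out = 159 × 746 = 118614 W
ω = 2π × 750/60 = 78.54 rad/s
τ = P_out/ω = 118614/78.54 = 1510 N·m
In lb·ft: 1510/1.356 = 1110 lb·ft

1110 lb·ft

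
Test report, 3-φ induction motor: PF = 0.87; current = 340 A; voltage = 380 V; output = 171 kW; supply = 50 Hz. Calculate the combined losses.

P_in = √3·V·I·cosφ = 1.732×380×340×0.87 = 194684 W
P_out = 171000 W
Losses = P_in − P_out = 194684 − 171000 = 23684 W

23.7 kW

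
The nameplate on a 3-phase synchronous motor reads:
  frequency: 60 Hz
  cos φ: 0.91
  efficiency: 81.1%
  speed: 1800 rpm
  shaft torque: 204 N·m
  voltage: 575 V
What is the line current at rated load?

ω = 2π×1800/60 = 188.5 rad/s; P_out = τω = 204 × 188.5 = 38454 W
P_in = P_out / η = 38454 / 0.811 = 47416 W
I_L = P_in / (√3·V_L·cosφ) = 47416 / (1.732 × 575 × 0.91) = 52.3 A

52.3 A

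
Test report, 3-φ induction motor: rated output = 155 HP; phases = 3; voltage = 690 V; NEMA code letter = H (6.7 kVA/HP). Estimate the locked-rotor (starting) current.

869 A

S_LR = 6.7 × 155 = 1038.5 kVA
I_LR = S_LR/(√3·V_L) = 1038500/(1.732×690) = 869 A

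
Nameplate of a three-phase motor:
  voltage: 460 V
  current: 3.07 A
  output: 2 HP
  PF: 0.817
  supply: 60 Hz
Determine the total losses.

506 W

P_in = √3·V·I·cosφ = 1.732×460×3.07×0.817 = 1998 W
P_out = 2×746 = 1492 W
Losses = P_in − P_out = 1998 − 1492 = 506 W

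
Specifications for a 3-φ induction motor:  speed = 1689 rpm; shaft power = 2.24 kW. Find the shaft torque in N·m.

12.7 N·m

ω = 2π × 1689/60 = 176.9 rad/s
τ = P/ω = 2240/176.9 = 12.7 N·m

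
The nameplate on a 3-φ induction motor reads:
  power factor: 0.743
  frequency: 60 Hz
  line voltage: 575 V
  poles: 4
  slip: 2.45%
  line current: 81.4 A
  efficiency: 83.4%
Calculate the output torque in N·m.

273 N·m

P_in = √3·V·I·cosφ = 1.732 × 575 × 81.4 × 0.743 = 60232 W
P_out = η·P_in = 0.834 × 60232 = 50233 W
n_s = 120×60/4 = 1800 rpm; n = 1800×(1−0.0245) = 1756 rpm
ω = 2π×1756/60 = 183.9 rad/s
τ = P_out/ω = 50233/183.9 = 273 N·m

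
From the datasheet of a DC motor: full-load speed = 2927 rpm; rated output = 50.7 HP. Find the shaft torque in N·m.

123 N·m

P_out = 50.7 × 746 = 37822 W
ω = 2π × 2927/60 = 306.5 rad/s
τ = P_out/ω = 37822/306.5 = 123 N·m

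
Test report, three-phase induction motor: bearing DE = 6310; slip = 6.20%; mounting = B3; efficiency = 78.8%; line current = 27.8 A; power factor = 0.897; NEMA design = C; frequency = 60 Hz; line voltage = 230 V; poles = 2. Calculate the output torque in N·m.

P_in = √3·V·I·cosφ = 1.732 × 230 × 27.8 × 0.897 = 9934 W
P_out = η·P_in = 0.788 × 9934 = 7828 W
n_s = 120×60/2 = 3600 rpm; n = 3600×(1−0.062) = 3377 rpm
ω = 2π×3377/60 = 353.6 rad/s
τ = P_out/ω = 7828/353.6 = 22.1 N·m

22.1 N·m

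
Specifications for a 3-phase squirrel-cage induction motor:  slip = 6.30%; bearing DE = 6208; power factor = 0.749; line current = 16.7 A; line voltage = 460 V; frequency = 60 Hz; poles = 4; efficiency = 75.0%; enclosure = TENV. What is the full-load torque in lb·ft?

31.2 lb·ft

P_in = √3·V·I·cosφ = 1.732 × 460 × 16.7 × 0.749 = 9966 W
P_out = η·P_in = 0.75 × 9966 = 7475 W
n_s = 120×60/4 = 1800 rpm; n = 1800×(1−0.063) = 1687 rpm
ω = 2π×1687/60 = 176.7 rad/s
τ = P_out/ω = 7475/176.7 = 42.3 N·m
In lb·ft: 42.3/1.356 = 31.2 lb·ft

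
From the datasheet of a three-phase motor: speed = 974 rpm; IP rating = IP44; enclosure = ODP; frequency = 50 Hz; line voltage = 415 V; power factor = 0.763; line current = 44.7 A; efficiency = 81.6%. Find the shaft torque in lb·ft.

P_in = √3·V·I·cosφ = 1.732 × 415 × 44.7 × 0.763 = 24515 W
P_out = η·P_in = 0.816 × 24515 = 20004 W
n = 974 rpm
ω = 2π×974/60 = 102 rad/s
τ = P_out/ω = 20004/102 = 196.1 N·m
In lb·ft: 196.1/1.356 = 145 lb·ft

145 lb·ft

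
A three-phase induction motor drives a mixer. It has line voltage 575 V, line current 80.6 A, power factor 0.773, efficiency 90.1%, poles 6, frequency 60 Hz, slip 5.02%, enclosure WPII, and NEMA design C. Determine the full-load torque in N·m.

P_in = √3·V·I·cosφ = 1.732 × 575 × 80.6 × 0.773 = 62048 W
P_out = η·P_in = 0.901 × 62048 = 55905 W
n_s = 120×60/6 = 1200 rpm; n = 1200×(1−0.0502) = 1140 rpm
ω = 2π×1140/60 = 119.4 rad/s
τ = P_out/ω = 55905/119.4 = 468 N·m

468 N·m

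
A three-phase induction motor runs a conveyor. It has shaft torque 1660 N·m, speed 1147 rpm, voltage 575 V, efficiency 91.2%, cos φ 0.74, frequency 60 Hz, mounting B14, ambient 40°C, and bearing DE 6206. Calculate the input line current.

ω = 2π×1147/60 = 120.1 rad/s; P_out = τω = 1660 × 120.1 = 199366 W
P_in = P_out / η = 199366 / 0.912 = 218603 W
I_L = P_in / (√3·V_L·cosφ) = 218603 / (1.732 × 575 × 0.74) = 297 A

297 A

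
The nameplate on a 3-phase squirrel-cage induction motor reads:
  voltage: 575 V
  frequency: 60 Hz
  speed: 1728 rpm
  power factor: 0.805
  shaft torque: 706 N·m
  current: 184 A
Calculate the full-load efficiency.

ω = 2π × 1728/60 = 181 rad/s; P_out = τω = 706 × 181 = 127786 W
P_in = √3·V_L·I_L·cosφ = 1.732 × 575 × 184 × 0.805 = 147513 W
η = P_out / P_in = 127786 / 147513 = 0.866 = 86.6%

86.6 %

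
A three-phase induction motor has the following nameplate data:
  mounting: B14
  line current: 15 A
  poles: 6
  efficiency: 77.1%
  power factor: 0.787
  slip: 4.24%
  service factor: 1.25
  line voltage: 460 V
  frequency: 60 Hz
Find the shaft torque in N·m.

60.3 N·m

P_in = √3·V·I·cosφ = 1.732 × 460 × 15 × 0.787 = 9405 W
P_out = η·P_in = 0.771 × 9405 = 7251 W
n_s = 120×60/6 = 1200 rpm; n = 1200×(1−0.0424) = 1149 rpm
ω = 2π×1149/60 = 120.3 rad/s
τ = P_out/ω = 7251/120.3 = 60.3 N·m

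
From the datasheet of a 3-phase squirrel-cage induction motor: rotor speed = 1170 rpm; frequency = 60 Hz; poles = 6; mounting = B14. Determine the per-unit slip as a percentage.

n_s = 120f/p = 120×60/6 = 1200 rpm
s = (n_s − n)/n_s = (1200 − 1170)/1200 = 0.0250

2.50 %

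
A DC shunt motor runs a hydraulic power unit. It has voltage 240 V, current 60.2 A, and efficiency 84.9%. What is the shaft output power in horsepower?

P_in = V·I = 240 × 60.2 = 14448 W
P_out = η·P_in = 0.849 × 14448 = 12266 W
= 12266/746 = 16.4 HP

16.4 HP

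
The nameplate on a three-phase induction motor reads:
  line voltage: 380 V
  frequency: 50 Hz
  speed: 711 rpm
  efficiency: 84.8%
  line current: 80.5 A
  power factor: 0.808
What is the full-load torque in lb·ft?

360 lb·ft

P_in = √3·V·I·cosφ = 1.732 × 380 × 80.5 × 0.808 = 42809 W
P_out = η·P_in = 0.848 × 42809 = 36302 W
n = 711 rpm
ω = 2π×711/60 = 74.46 rad/s
τ = P_out/ω = 36302/74.46 = 487.5 N·m
In lb·ft: 487.5/1.356 = 360 lb·ft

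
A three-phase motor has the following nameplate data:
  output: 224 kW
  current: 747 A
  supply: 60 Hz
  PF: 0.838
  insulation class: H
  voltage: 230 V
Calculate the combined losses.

P_in = √3·V·I·cosφ = 1.732×230×747×0.838 = 249368 W
P_out = 224000 W
Losses = P_in − P_out = 249368 − 224000 = 25368 W

25400 W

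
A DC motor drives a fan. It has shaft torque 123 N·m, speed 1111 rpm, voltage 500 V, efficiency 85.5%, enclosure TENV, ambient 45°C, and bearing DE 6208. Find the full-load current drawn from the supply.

ω = 2π×1111/60 = 116.3 rad/s; P_out = τω = 123 × 116.3 = 14305 W
P_in = P_out / η = 14305 / 0.855 = 16731 W
I = P_in / V = 16731 / 500 = 33.5 A

33.5 A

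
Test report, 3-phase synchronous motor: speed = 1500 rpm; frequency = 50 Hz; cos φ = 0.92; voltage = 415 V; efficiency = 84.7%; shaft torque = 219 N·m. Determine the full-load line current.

61.4 A

ω = 2π×1500/60 = 157.1 rad/s; P_out = τω = 219 × 157.1 = 34405 W
P_in = P_out / η = 34405 / 0.847 = 40620 W
I_L = P_in / (√3·V_L·cosφ) = 40620 / (1.732 × 415 × 0.92) = 61.4 A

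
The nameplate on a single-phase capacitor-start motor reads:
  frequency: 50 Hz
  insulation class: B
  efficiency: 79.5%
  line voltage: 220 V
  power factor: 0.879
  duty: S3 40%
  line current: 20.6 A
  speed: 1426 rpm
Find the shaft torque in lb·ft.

15.6 lb·ft

P_in = V·I·cosφ = 220 × 20.6 × 0.879 = 3984 W
P_out = η·P_in = 0.795 × 3984 = 3167 W
n = 1426 rpm
ω = 2π×1426/60 = 149.3 rad/s
τ = P_out/ω = 3167/149.3 = 21.21 N·m
In lb·ft: 21.21/1.356 = 15.6 lb·ft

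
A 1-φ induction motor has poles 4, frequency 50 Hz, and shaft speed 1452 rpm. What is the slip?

3.2 %

n_s = 120f/p = 120×50/4 = 1500 rpm
s = (n_s − n)/n_s = (1500 − 1452)/1500 = 0.0320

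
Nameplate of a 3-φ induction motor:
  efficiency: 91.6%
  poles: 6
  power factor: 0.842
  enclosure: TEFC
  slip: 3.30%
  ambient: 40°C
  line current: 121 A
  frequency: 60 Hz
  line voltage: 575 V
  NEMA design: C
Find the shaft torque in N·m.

765 N·m

P_in = √3·V·I·cosφ = 1.732 × 575 × 121 × 0.842 = 101464 W
P_out = η·P_in = 0.916 × 101464 = 92941 W
n_s = 120×60/6 = 1200 rpm; n = 1200×(1−0.033) = 1160 rpm
ω = 2π×1160/60 = 121.5 rad/s
τ = P_out/ω = 92941/121.5 = 765 N·m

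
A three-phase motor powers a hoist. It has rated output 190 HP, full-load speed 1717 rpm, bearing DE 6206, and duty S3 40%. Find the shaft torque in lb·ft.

P_out = 190 × 746 = 141740 W
ω = 2π × 1717/60 = 179.8 rad/s
τ = P_out/ω = 141740/179.8 = 788.3 N·m
In lb·ft: 788.3/1.356 = 581 lb·ft

581 lb·ft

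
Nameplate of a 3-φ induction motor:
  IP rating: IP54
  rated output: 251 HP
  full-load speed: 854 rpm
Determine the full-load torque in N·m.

2090 N·m

P_out = 251 × 746 = 187246 W
ω = 2π × 854/60 = 89.43 rad/s
τ = P_out/ω = 187246/89.43 = 2090 N·m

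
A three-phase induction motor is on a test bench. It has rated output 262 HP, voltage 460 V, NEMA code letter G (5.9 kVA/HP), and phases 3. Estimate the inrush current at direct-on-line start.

S_LR = 5.9 × 262 = 1545.8 kVA
I_LR = S_LR/(√3·V_L) = 1545800/(1.732×460) = 1940 A

1940 A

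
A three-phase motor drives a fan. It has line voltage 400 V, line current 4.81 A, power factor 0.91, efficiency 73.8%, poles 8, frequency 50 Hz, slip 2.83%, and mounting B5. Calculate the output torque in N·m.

P_in = √3·V·I·cosφ = 1.732 × 400 × 4.81 × 0.91 = 3032 W
P_out = η·P_in = 0.738 × 3032 = 2238 W
n_s = 120×50/8 = 750 rpm; n = 750×(1−0.0283) = 729 rpm
ω = 2π×729/60 = 76.34 rad/s
τ = P_out/ω = 2238/76.34 = 29.3 N·m

29.3 N·m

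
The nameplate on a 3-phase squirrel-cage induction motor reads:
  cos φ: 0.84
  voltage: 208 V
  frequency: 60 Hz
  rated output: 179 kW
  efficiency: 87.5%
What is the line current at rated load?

P_out = 179 kW = 179000 W
P_in = P_out / η = 179000 / 0.875 = 204571 W
I_L = P_in / (√3·V_L·cosφ) = 204571 / (1.732 × 208 × 0.84) = 676 A

676 A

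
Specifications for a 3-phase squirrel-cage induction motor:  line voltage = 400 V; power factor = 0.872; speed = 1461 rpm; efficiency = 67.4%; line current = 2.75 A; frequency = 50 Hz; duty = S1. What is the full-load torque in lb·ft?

5.4 lb·ft

P_in = √3·V·I·cosφ = 1.732 × 400 × 2.75 × 0.872 = 1661 W
P_out = η·P_in = 0.674 × 1661 = 1120 W
n = 1461 rpm
ω = 2π×1461/60 = 153 rad/s
τ = P_out/ω = 1120/153 = 7.32 N·m
In lb·ft: 7.32/1.356 = 5.4 lb·ft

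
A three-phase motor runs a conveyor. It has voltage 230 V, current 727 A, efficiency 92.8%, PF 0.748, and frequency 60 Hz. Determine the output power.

201 kW

P_in = √3·V·I·cosφ = 1.732 × 230 × 727 × 0.748 = 216627 W
P_out = η·P_in = 0.928 × 216627 = 201030 W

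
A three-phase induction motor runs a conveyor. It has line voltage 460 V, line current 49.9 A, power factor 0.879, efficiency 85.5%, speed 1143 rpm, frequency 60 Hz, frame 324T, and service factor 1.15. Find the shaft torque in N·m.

P_in = √3·V·I·cosφ = 1.732 × 460 × 49.9 × 0.879 = 34946 W
P_out = η·P_in = 0.855 × 34946 = 29879 W
n = 1143 rpm
ω = 2π×1143/60 = 119.7 rad/s
τ = P_out/ω = 29879/119.7 = 250 N·m

250 N·m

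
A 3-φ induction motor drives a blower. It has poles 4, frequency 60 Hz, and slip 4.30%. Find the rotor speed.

1723 rpm

n_s = 120f/p = 120×60/4 = 1800 rpm
n = n_s(1 − s) = 1800 × (1 − 0.043) = 1723 rpm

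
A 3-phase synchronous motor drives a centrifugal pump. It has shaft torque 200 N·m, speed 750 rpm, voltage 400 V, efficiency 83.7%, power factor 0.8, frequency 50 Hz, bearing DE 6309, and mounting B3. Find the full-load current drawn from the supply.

ω = 2π×750/60 = 78.54 rad/s; P_out = τω = 200 × 78.54 = 15708 W
P_in = P_out / η = 15708 / 0.837 = 18767 W
I_L = P_in / (√3·V_L·cosφ) = 18767 / (1.732 × 400 × 0.8) = 33.9 A

33.9 A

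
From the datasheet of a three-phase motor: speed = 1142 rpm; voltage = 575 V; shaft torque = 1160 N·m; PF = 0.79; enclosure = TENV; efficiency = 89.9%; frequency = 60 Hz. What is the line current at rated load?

ω = 2π×1142/60 = 119.6 rad/s; P_out = τω = 1160 × 119.6 = 138736 W
P_in = P_out / η = 138736 / 0.899 = 154323 W
I_L = P_in / (√3·V_L·cosφ) = 154323 / (1.732 × 575 × 0.79) = 196 A

196 A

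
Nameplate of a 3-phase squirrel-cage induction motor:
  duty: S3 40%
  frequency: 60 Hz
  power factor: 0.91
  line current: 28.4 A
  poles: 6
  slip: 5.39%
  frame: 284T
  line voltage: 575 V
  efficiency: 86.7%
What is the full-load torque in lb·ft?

P_in = √3·V·I·cosφ = 1.732 × 575 × 28.4 × 0.91 = 25738 W
P_out = η·P_in = 0.867 × 25738 = 22315 W
n_s = 120×60/6 = 1200 rpm; n = 1200×(1−0.0539) = 1135 rpm
ω = 2π×1135/60 = 118.9 rad/s
τ = P_out/ω = 22315/118.9 = 187.7 N·m
In lb·ft: 187.7/1.356 = 138 lb·ft

138 lb·ft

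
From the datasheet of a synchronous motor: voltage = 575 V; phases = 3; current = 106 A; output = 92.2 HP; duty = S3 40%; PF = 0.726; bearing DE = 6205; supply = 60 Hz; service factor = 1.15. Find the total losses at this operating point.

P_in = √3·V·I·cosφ = 1.732×575×106×0.726 = 76640 W
P_out = 92.2×746 = 68781 W
Losses = P_in − P_out = 76640 − 68781 = 7859 W

7.86 kW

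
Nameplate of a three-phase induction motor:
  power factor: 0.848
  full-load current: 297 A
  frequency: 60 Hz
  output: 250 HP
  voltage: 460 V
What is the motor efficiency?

92.9 %

P_out = 250 × 746 = 186500 W
P_in = √3·V_L·I_L·cosφ = 1.732 × 460 × 297 × 0.848 = 200659 W
η = P_out / P_in = 186500 / 200659 = 0.929 = 92.9%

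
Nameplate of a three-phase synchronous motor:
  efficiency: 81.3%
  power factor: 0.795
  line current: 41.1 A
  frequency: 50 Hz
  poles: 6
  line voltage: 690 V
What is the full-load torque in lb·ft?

224 lb·ft

P_in = √3·V·I·cosφ = 1.732 × 690 × 41.1 × 0.795 = 39049 W
P_out = η·P_in = 0.813 × 39049 = 31747 W
n = n_s = 120×50/6 = 1000 rpm (synchronous)
ω = 2π×1000/60 = 104.7 rad/s
τ = P_out/ω = 31747/104.7 = 303.2 N·m
In lb·ft: 303.2/1.356 = 224 lb·ft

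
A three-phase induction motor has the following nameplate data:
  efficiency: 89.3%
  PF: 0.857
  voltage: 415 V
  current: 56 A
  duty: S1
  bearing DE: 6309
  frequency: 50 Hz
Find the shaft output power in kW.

30.8 kW

P_in = √3·V·I·cosφ = 1.732 × 415 × 56 × 0.857 = 34496 W
P_out = η·P_in = 0.893 × 34496 = 30805 W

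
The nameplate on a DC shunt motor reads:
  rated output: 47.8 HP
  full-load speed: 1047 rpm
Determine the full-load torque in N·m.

P_out = 47.8 × 746 = 35659 W
ω = 2π × 1047/60 = 109.6 rad/s
τ = P_out/ω = 35659/109.6 = 325 N·m

325 N·m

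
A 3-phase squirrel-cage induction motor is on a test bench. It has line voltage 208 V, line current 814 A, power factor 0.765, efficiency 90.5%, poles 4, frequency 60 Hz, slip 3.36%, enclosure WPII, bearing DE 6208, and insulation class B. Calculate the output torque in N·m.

1110 N·m

P_in = √3·V·I·cosφ = 1.732 × 208 × 814 × 0.765 = 224335 W
P_out = η·P_in = 0.905 × 224335 = 203023 W
n_s = 120×60/4 = 1800 rpm; n = 1800×(1−0.0336) = 1740 rpm
ω = 2π×1740/60 = 182.2 rad/s
τ = P_out/ω = 203023/182.2 = 1110 N·m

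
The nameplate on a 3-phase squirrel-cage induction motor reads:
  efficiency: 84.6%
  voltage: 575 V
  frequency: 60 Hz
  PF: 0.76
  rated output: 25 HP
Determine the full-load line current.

29.1 A

P_out = 25 × 746 = 18650 W
P_in = P_out / η = 18650 / 0.846 = 22045 W
I_L = P_in / (√3·V_L·cosφ) = 22045 / (1.732 × 575 × 0.76) = 29.1 A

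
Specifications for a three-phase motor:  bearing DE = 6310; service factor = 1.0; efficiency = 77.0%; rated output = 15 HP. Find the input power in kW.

14.5 kW

P_out = 15 × 746 = 11190 W
P_in = P_out/η = 11190/0.77 = 14532 W = 14.5 kW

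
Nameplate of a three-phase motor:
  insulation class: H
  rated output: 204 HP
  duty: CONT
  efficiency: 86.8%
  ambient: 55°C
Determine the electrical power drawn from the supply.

175 kW

P_out = 204 × 746 = 152184 W
P_in = P_out/η = 152184/0.868 = 175327 W = 175 kW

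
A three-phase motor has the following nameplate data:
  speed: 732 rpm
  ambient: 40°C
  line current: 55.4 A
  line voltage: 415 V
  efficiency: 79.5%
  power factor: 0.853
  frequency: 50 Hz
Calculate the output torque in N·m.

352 N·m

P_in = √3·V·I·cosφ = 1.732 × 415 × 55.4 × 0.853 = 33967 W
P_out = η·P_in = 0.795 × 33967 = 27004 W
n = 732 rpm
ω = 2π×732/60 = 76.65 rad/s
τ = P_out/ω = 27004/76.65 = 352 N·m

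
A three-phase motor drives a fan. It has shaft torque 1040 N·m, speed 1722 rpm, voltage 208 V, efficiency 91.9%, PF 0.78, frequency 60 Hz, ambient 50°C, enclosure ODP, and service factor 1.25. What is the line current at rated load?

726 A

ω = 2π×1722/60 = 180.3 rad/s; P_out = τω = 1040 × 180.3 = 187512 W
P_in = P_out / η = 187512 / 0.919 = 204039 W
I_L = P_in / (√3·V_L·cosφ) = 204039 / (1.732 × 208 × 0.78) = 726 A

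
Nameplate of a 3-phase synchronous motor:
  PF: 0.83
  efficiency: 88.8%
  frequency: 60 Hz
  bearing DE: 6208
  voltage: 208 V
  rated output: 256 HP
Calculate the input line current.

P_out = 256 × 746 = 190976 W
P_in = P_out / η = 190976 / 0.888 = 215063 W
I_L = P_in / (√3·V_L·cosφ) = 215063 / (1.732 × 208 × 0.83) = 719 A

719 A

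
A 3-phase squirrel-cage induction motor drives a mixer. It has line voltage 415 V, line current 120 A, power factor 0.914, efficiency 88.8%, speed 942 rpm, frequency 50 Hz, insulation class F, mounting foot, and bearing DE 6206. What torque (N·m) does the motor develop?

P_in = √3·V·I·cosφ = 1.732 × 415 × 120 × 0.914 = 78836 W
P_out = η·P_in = 0.888 × 78836 = 70006 W
n = 942 rpm
ω = 2π×942/60 = 98.65 rad/s
τ = P_out/ω = 70006/98.65 = 710 N·m

710 N·m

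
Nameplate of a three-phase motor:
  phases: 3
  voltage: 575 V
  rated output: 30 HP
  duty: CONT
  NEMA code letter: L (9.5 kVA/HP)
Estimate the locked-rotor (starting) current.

286 A

S_LR = 9.5 × 30 = 285 kVA
I_LR = S_LR/(√3·V_L) = 285000/(1.732×575) = 286 A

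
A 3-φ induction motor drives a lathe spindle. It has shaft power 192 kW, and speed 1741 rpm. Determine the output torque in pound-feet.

ω = 2π × 1741/60 = 182.3 rad/s
τ = P/ω = 192000/182.3 = 1053 N·m
In lb·ft: 1053/1.356 = 777 lb·ft

777 lb·ft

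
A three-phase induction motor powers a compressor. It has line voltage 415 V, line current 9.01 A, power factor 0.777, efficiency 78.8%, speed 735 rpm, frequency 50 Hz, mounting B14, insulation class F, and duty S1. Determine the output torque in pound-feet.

38 lb·ft

P_in = √3·V·I·cosφ = 1.732 × 415 × 9.01 × 0.777 = 5032 W
P_out = η·P_in = 0.788 × 5032 = 3965 W
n = 735 rpm
ω = 2π×735/60 = 76.97 rad/s
τ = P_out/ω = 3965/76.97 = 51.51 N·m
In lb·ft: 51.51/1.356 = 38 lb·ft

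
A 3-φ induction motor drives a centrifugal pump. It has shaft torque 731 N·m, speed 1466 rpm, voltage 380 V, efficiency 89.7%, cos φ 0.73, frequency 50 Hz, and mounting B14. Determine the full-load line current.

260 A

ω = 2π×1466/60 = 153.5 rad/s; P_out = τω = 731 × 153.5 = 112209 W
P_in = P_out / η = 112209 / 0.897 = 125094 W
I_L = P_in / (√3·V_L·cosφ) = 125094 / (1.732 × 380 × 0.73) = 260 A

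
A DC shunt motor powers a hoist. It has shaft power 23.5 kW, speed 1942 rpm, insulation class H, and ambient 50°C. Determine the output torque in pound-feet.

ω = 2π × 1942/60 = 203.4 rad/s
τ = P/ω = 23500/203.4 = 115.5 N·m
In lb·ft: 115.5/1.356 = 85.2 lb·ft

85.2 lb·ft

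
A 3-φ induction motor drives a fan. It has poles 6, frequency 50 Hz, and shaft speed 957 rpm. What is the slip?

4.3 %

n_s = 120f/p = 120×50/6 = 1000 rpm
s = (n_s − n)/n_s = (1000 − 957)/1000 = 0.0430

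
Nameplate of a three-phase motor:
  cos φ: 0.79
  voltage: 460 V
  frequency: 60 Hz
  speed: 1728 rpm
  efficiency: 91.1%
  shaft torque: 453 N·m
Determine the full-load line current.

ω = 2π×1728/60 = 181 rad/s; P_out = τω = 453 × 181 = 81993 W
P_in = P_out / η = 81993 / 0.911 = 90003 W
I_L = P_in / (√3·V_L·cosφ) = 90003 / (1.732 × 460 × 0.79) = 143 A

143 A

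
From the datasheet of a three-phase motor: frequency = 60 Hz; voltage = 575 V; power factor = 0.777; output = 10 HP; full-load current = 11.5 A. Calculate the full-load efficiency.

83.8 %

P_out = 10 × 746 = 7460 W
P_in = √3·V_L·I_L·cosφ = 1.732 × 575 × 11.5 × 0.777 = 8899 W
η = P_out / P_in = 7460 / 8899 = 0.838 = 83.8%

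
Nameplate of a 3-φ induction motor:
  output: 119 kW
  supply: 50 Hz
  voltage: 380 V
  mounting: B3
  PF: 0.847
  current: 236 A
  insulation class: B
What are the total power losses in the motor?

P_in = √3·V·I·cosφ = 1.732×380×236×0.847 = 131561 W
P_out = 119000 W
Losses = P_in − P_out = 131561 − 119000 = 12561 W

12.6 kW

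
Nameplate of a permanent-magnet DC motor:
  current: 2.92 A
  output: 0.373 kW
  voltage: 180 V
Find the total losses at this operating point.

153 W

P_in = V·I = 180×2.92 = 526 W
P_out = 373 W
Losses = P_in − P_out = 526 − 373 = 153 W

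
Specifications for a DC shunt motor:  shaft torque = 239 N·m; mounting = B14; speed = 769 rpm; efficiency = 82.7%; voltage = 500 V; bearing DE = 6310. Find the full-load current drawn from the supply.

ω = 2π×769/60 = 80.53 rad/s; P_out = τω = 239 × 80.53 = 19247 W
P_in = P_out / η = 19247 / 0.827 = 23273 W
I = P_in / V = 23273 / 500 = 46.5 A

46.5 A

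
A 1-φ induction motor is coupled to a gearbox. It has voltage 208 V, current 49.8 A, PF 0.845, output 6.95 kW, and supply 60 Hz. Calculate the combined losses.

1800 W

P_in = V·I·cosφ = 208×49.8×0.845 = 8753 W
P_out = 6950 W
Losses = P_in − P_out = 8753 − 6950 = 1803 W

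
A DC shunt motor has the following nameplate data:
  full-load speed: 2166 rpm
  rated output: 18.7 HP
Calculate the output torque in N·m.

P_out = 18.7 × 746 = 13950 W
ω = 2π × 2166/60 = 226.8 rad/s
τ = P_out/ω = 13950/226.8 = 61.5 N·m

61.5 N·m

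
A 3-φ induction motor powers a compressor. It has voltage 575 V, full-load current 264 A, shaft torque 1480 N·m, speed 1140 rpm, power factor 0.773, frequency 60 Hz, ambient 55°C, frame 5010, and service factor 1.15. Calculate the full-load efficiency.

ω = 2π × 1140/60 = 119.4 rad/s; P_out = τω = 1480 × 119.4 = 176712 W
P_in = √3·V_L·I_L·cosφ = 1.732 × 575 × 264 × 0.773 = 203235 W
η = P_out / P_in = 176712 / 203235 = 0.869 = 86.9%

86.9 %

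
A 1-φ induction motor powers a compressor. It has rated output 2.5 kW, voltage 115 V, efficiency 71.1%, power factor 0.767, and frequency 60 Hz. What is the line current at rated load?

P_out = 2.5 kW = 2500 W
P_in = P_out / η = 2500 / 0.711 = 3516 W
I = P_in / (V·cosφ) = 3516 / (115 × 0.767) = 39.9 A

39.9 A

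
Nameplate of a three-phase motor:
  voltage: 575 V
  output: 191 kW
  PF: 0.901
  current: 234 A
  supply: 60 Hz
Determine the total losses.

P_in = √3·V·I·cosφ = 1.732×575×234×0.901 = 209970 W
P_out = 191000 W
Losses = P_in − P_out = 209970 − 191000 = 18970 W

19 kW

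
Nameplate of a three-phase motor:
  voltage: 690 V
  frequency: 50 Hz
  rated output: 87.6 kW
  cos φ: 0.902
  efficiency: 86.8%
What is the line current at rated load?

93.6 A

P_out = 87.6 kW = 87600 W
P_in = P_out / η = 87600 / 0.868 = 100922 W
I_L = P_in / (√3·V_L·cosφ) = 100922 / (1.732 × 690 × 0.902) = 93.6 A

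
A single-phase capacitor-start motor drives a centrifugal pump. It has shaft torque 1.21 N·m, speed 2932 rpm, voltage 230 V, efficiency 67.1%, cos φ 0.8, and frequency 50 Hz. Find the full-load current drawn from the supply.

ω = 2π×2932/60 = 307 rad/s; P_out = τω = 1.21 × 307 = 371 W
P_in = P_out / η = 371 / 0.671 = 553 W
I = P_in / (V·cosφ) = 553 / (230 × 0.8) = 3.01 A

3.01 A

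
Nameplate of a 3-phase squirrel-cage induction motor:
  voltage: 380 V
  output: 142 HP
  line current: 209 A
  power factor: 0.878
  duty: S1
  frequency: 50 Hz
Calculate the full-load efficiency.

P_out = 142 × 746 = 105932 W
P_in = √3·V_L·I_L·cosφ = 1.732 × 380 × 209 × 0.878 = 120774 W
η = P_out / P_in = 105932 / 120774 = 0.877 = 87.7%

87.7 %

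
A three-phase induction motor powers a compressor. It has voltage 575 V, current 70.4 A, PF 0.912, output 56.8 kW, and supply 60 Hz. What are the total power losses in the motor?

P_in = √3·V·I·cosφ = 1.732×575×70.4×0.912 = 63942 W
P_out = 56800 W
Losses = P_in − P_out = 63942 − 56800 = 7142 W

7140 W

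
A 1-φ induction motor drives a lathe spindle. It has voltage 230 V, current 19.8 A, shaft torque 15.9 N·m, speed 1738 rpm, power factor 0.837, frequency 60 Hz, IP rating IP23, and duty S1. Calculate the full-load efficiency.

75.9 %

ω = 2π × 1738/60 = 182 rad/s; P_out = τω = 15.9 × 182 = 2894 W
P_in = V·I·cosφ = 230 × 19.8 × 0.837 = 3812 W
η = P_out / P_in = 2894 / 3812 = 0.759 = 75.9%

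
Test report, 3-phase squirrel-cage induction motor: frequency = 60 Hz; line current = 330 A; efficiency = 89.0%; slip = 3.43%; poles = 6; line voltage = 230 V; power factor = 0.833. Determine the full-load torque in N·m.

P_in = √3·V·I·cosφ = 1.732 × 230 × 330 × 0.833 = 109505 W
P_out = η·P_in = 0.89 × 109505 = 97459 W
n_s = 120×60/6 = 1200 rpm; n = 1200×(1−0.0343) = 1159 rpm
ω = 2π×1159/60 = 121.4 rad/s
τ = P_out/ω = 97459/121.4 = 803 N·m

803 N·m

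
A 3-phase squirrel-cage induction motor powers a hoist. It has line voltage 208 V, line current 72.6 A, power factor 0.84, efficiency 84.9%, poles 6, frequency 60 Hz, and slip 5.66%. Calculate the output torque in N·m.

P_in = √3·V·I·cosφ = 1.732 × 208 × 72.6 × 0.84 = 21970 W
P_out = η·P_in = 0.849 × 21970 = 18653 W
n_s = 120×60/6 = 1200 rpm; n = 1200×(1−0.0566) = 1132 rpm
ω = 2π×1132/60 = 118.5 rad/s
τ = P_out/ω = 18653/118.5 = 157 N·m

157 N·m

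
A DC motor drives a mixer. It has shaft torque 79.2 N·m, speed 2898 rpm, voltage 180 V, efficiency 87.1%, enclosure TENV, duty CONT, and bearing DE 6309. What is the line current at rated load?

ω = 2π×2898/60 = 303.5 rad/s; P_out = τω = 79.2 × 303.5 = 24037 W
P_in = P_out / η = 24037 / 0.871 = 27597 W
I = P_in / V = 27597 / 180 = 153 A

153 A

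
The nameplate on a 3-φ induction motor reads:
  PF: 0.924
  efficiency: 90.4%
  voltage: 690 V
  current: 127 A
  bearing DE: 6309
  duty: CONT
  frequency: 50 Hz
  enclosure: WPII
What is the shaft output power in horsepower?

P_in = √3·V·I·cosφ = 1.732 × 690 × 127 × 0.924 = 140240 W
P_out = η·P_in = 0.904 × 140240 = 126777 W
= 126777/746 = 170 HP

170 HP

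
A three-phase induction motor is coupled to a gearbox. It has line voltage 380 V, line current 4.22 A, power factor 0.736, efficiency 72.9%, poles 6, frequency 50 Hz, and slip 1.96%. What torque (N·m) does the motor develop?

P_in = √3·V·I·cosφ = 1.732 × 380 × 4.22 × 0.736 = 2044 W
P_out = η·P_in = 0.729 × 2044 = 1490 W
n_s = 120×50/6 = 1000 rpm; n = 1000×(1−0.0196) = 980 rpm
ω = 2π×980/60 = 102.6 rad/s
τ = P_out/ω = 1490/102.6 = 14.5 N·m

14.5 N·m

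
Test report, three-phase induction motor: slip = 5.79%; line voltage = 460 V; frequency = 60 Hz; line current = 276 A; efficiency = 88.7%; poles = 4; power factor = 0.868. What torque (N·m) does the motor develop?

953 N·m

P_in = √3·V·I·cosφ = 1.732 × 460 × 276 × 0.868 = 190869 W
P_out = η·P_in = 0.887 × 190869 = 169301 W
n_s = 120×60/4 = 1800 rpm; n = 1800×(1−0.0579) = 1696 rpm
ω = 2π×1696/60 = 177.6 rad/s
τ = P_out/ω = 169301/177.6 = 953 N·m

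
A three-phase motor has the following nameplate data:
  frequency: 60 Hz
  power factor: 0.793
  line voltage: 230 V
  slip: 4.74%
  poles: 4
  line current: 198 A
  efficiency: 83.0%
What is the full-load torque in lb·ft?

213 lb·ft

P_in = √3·V·I·cosφ = 1.732 × 230 × 198 × 0.793 = 62548 W
P_out = η·P_in = 0.83 × 62548 = 51915 W
n_s = 120×60/4 = 1800 rpm; n = 1800×(1−0.0474) = 1715 rpm
ω = 2π×1715/60 = 179.6 rad/s
τ = P_out/ω = 51915/179.6 = 289.1 N·m
In lb·ft: 289.1/1.356 = 213 lb·ft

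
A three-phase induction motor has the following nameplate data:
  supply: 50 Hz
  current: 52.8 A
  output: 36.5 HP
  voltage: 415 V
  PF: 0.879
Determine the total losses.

P_in = √3·V·I·cosφ = 1.732×415×52.8×0.879 = 33359 W
P_out = 36.5×746 = 27229 W
Losses = P_in − P_out = 33359 − 27229 = 6130 W

6130 W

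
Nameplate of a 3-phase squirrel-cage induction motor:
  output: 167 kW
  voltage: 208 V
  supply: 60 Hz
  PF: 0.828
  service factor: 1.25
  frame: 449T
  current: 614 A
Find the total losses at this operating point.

P_in = √3·V·I·cosφ = 1.732×208×614×0.828 = 183151 W
P_out = 167000 W
Losses = P_in − P_out = 183151 − 167000 = 16151 W

16200 W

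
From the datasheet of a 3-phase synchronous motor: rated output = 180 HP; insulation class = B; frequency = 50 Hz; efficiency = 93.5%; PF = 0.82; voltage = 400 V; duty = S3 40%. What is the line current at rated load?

P_out = 180 × 746 = 134280 W
P_in = P_out / η = 134280 / 0.935 = 143615 W
I_L = P_in / (√3·V_L·cosφ) = 143615 / (1.732 × 400 × 0.82) = 253 A

253 A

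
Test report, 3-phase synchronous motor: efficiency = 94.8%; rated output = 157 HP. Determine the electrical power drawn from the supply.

P_out = 157 × 746 = 117122 W
P_in = P_out/η = 117122/0.948 = 123546 W = 124 kW

124 kW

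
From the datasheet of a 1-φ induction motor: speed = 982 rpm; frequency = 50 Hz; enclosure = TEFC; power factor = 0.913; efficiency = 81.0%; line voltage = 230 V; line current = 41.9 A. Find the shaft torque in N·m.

69.3 N·m

P_in = V·I·cosφ = 230 × 41.9 × 0.913 = 8799 W
P_out = η·P_in = 0.81 × 8799 = 7127 W
n = 982 rpm
ω = 2π×982/60 = 102.8 rad/s
τ = P_out/ω = 7127/102.8 = 69.3 N·m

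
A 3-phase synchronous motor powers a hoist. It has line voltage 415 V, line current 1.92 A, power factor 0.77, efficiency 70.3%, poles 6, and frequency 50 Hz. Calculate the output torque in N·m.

P_in = √3·V·I·cosφ = 1.732 × 415 × 1.92 × 0.77 = 1063 W
P_out = η·P_in = 0.703 × 1063 = 747 W
n = n_s = 120×50/6 = 1000 rpm (synchronous)
ω = 2π×1000/60 = 104.7 rad/s
τ = P_out/ω = 747/104.7 = 7.13 N·m

7.13 N·m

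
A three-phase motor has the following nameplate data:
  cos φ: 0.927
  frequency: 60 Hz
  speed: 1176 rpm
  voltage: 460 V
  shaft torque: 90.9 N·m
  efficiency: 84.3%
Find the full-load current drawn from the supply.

18 A

ω = 2π×1176/60 = 123.2 rad/s; P_out = τω = 90.9 × 123.2 = 11199 W
P_in = P_out / η = 11199 / 0.843 = 13285 W
I_L = P_in / (√3·V_L·cosφ) = 13285 / (1.732 × 460 × 0.927) = 18 A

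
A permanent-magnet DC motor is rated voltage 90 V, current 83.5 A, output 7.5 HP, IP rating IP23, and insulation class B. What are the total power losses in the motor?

P_in = V·I = 90×83.5 = 7515 W
P_out = 7.5×746 = 5595 W
Losses = P_in − P_out = 7515 − 5595 = 1920 W

1.92 kW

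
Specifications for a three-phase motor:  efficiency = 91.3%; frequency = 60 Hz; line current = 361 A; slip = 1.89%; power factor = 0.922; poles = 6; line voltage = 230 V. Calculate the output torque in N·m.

982 N·m

P_in = √3·V·I·cosφ = 1.732 × 230 × 361 × 0.922 = 132591 W
P_out = η·P_in = 0.913 × 132591 = 121056 W
n_s = 120×60/6 = 1200 rpm; n = 1200×(1−0.0189) = 1177 rpm
ω = 2π×1177/60 = 123.3 rad/s
τ = P_out/ω = 121056/123.3 = 982 N·m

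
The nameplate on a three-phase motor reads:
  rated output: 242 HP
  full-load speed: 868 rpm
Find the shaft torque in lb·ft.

1460 lb·ft

P_out = 242 × 746 = 180532 W
ω = 2π × 868/60 = 90.9 rad/s
τ = P_out/ω = 180532/90.9 = 1986 N·m
In lb·ft: 1986/1.356 = 1460 lb·ft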